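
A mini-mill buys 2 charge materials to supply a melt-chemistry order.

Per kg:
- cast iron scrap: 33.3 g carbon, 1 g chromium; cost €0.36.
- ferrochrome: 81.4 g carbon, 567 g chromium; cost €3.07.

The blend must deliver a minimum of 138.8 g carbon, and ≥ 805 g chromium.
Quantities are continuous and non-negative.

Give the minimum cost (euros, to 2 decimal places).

Set it up as a linear program. Let x1 = kg of cast iron scrap, x2 = kg of ferrochrome.
Minimize 0.36x1 + 3.07x2 subject to:
  33.3x1 + 81.4x2 ≥ 138.8   (carbon)
  1x1 + 567x2 ≥ 805   (chromium)
  x1, x2 ≥ 0.
Both inputs are positive at the optimum. Binding constraints: carbon and chromium.
So cast iron scrap = 0.7007 kg, ferrochrome = 1.419 kg.
Hence cost = 0.36·0.7007 + 3.07·1.419 = €4.6086.

€4.61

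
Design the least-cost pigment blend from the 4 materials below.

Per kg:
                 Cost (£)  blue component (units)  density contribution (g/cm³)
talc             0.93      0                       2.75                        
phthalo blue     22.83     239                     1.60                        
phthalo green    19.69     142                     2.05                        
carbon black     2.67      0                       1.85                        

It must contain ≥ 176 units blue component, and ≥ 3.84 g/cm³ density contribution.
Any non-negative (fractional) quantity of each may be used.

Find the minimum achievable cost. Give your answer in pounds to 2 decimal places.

Treat it as an LP. Let x1 = kg of talc, x2 = kg of phthalo blue, x3 = kg of phthalo green, x4 = kg of carbon black.
min 0.93x1 + 22.83x2 + 19.69x3 + 2.67x4 s.t.:
  239x2 + 142x3 ≥ 176   (blue component)
  2.75x1 + 1.6x2 + 2.05x3 + 1.85x4 ≥ 3.84   (density contribution)
  x1, x2, x3, x4 ≥ 0.
The cheapest feasible vertex uses only talc, phthalo blue; phthalo green, carbon black are not used. There the blue component and density contribution constraints are tight.
So talc = 0.9679 kg, phthalo blue = 0.7364 kg.
Cost = 0.93·0.9679 + 22.83·0.7364 = 17.7122.

£17.71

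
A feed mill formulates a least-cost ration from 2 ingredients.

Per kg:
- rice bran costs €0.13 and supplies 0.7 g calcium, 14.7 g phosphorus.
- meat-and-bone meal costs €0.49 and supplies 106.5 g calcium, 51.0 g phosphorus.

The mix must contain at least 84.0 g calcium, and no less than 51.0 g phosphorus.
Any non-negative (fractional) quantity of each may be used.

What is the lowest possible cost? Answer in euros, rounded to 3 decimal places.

€0.482

This is a linear program. Let x1 = kg of rice bran, x2 = kg of meat-and-bone meal.
Minimise 0.13x1 + 0.49x2 with:
  0.7x1 + 106.5x2 ≥ 84   (calcium)
  14.7x1 + 51x2 ≥ 51   (phosphorus)
  x1, x2 ≥ 0.
Both inputs are positive at the optimum. The calcium and phosphorus requirements are met with equality.
Solving gives x1 = 0.7501, x2 = 0.7838.
Total cost: 0.13·0.7501 + 0.49·0.7838 = 0.48158.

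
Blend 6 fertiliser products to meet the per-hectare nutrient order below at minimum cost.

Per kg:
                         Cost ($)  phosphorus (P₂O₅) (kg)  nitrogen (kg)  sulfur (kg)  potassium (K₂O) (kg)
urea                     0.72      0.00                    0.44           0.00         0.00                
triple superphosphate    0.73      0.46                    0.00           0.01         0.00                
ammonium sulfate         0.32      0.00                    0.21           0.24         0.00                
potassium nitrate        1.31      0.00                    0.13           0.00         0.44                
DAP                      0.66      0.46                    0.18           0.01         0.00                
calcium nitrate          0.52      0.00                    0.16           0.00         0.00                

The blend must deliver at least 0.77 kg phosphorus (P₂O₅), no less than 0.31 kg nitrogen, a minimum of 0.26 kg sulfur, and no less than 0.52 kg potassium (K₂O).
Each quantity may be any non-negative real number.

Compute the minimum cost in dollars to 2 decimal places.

$2.98

Let x1 = kg of urea, x2 = kg of triple superphosphate, x3 = kg of ammonium sulfate, x4 = kg of potassium nitrate, x5 = kg of DAP, x6 = kg of calcium nitrate.
Minimize 0.72x1 + 0.73x2 + 0.32x3 + 1.31x4 + 0.66x5 + 0.52x6 with:
  0.46x2 + 0.46x5 ≥ 0.77   (phosphorus (P₂O₅))
  0.44x1 + 0.21x3 + 0.13x4 + 0.18x5 + 0.16x6 ≥ 0.31   (nitrogen)
  0.01x2 + 0.24x3 + 0.01x5 ≥ 0.26   (sulfur)
  0.44x4 ≥ 0.52   (potassium (K₂O))
  x1, x2, x3, x4, x5, x6 ≥ 0.
The cheapest feasible vertex uses only ammonium sulfate, potassium nitrate, DAP; urea, triple superphosphate, calcium nitrate are not used. Binding constraints: phosphorus (P₂O₅), sulfur, potassium (K₂O).
Optimal quantities: ammonium sulfate = 1.014 kg, potassium nitrate = 1.182 kg, DAP = 1.674 kg.
Objective = 0.32·1.014 + 1.31·1.182 + 0.66·1.674 = 2.9777.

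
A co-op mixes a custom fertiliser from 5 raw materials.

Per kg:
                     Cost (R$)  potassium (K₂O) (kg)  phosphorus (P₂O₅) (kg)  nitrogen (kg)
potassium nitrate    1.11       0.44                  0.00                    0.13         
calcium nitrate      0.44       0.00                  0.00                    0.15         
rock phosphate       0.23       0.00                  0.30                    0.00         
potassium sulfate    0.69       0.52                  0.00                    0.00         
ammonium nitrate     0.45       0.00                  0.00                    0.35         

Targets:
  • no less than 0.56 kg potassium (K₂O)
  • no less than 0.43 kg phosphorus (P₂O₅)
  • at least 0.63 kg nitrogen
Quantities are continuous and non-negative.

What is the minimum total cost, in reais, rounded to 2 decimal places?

Treat it as an LP. Let x1 = kg of potassium nitrate, x2 = kg of calcium nitrate, x3 = kg of rock phosphate, x4 = kg of potassium sulfate, x5 = kg of ammonium nitrate.
min 1.11x1 + 0.44x2 + 0.23x3 + 0.69x4 + 0.45x5 subject to:
  0.44x1 + 0.52x4 ≥ 0.56   (potassium (K₂O))
  0.3x3 ≥ 0.43   (phosphorus (P₂O₅))
  0.13x1 + 0.15x2 + 0.35x5 ≥ 0.63   (nitrogen)
  x1, x2, x3, x4, x5 ≥ 0.
The optimal basis is {rock phosphate, potassium sulfate, ammonium nitrate}; potassium nitrate, calcium nitrate drop out. There the potassium (K₂O), phosphorus (P₂O₅), nitrogen constraints are tight.
Optimal quantities: rock phosphate = 1.433 kg, potassium sulfate = 1.077 kg, ammonium nitrate = 1.8 kg.
Objective = 0.23·1.433 + 0.69·1.077 + 0.45·1.8 = 1.8827.

R$1.88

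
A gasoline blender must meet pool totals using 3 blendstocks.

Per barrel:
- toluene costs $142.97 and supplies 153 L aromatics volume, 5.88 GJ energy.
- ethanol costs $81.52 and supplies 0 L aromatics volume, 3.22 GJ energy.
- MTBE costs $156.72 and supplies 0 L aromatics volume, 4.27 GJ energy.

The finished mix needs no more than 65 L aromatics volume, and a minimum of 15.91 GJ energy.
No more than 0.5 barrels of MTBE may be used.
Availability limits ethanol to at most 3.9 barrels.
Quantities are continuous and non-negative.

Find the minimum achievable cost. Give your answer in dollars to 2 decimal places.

Let x1 = barrels of toluene, x2 = barrels of ethanol, x3 = barrels of MTBE.
min 142.97x1 + 81.52x2 + 156.72x3 s.t.:
  153x1 ≤ 65   (aromatics volume)
  5.88x1 + 3.22x2 + 4.27x3 ≥ 15.91   (energy)
  x3 ≤ 0.5
  x2 ≤ 3.9
  x1, x2, x3 ≥ 0.
The optimal mix uses every input. There the aromatics volume, energy, the ethanol cap constraints are tight.
That vertex is x1 = 0.4248, x2 = 3.9, x3 = 0.2.
Objective = 142.97·0.4248 + 81.52·3.9 + 156.72·0.2 = 410.0057.

$410.01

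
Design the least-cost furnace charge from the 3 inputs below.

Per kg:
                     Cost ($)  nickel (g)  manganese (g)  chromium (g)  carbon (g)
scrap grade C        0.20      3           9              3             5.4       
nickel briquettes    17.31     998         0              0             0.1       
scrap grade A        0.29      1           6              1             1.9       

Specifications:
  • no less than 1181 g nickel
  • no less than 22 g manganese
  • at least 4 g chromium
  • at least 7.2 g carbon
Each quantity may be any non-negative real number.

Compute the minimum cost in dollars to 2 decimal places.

$20.85

Let x1 = kg of scrap grade C, x2 = kg of nickel briquettes, x3 = kg of scrap grade A.
Minimize 0.2x1 + 17.31x2 + 0.29x3 with:
  3x1 + 998x2 + 1x3 ≥ 1181   (nickel)
  9x1 + 6x3 ≥ 22   (manganese)
  3x1 + 1x3 ≥ 4   (chromium)
  5.4x1 + 0.1x2 + 1.9x3 ≥ 7.2   (carbon)
  x1, x2, x3 ≥ 0.
The cheapest feasible vertex uses only scrap grade C, nickel briquettes; scrap grade A is not used. Binding constraints: nickel and manganese.
Solving gives x1 = 2.444, x2 = 1.176.
Total cost: 0.2·2.444 + 17.31·1.176 = 20.8454.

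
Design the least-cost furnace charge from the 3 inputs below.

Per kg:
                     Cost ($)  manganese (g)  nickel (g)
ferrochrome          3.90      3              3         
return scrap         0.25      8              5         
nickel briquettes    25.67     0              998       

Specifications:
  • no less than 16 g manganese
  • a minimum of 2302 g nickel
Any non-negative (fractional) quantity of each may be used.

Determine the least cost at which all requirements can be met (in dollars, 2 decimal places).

Set it up as a linear program. Let x1 = kg of ferrochrome, x2 = kg of return scrap, x3 = kg of nickel briquettes.
Minimise 3.9x1 + 0.25x2 + 25.67x3 s.t.:
  3x1 + 8x2 ≥ 16   (manganese)
  3x1 + 5x2 + 998x3 ≥ 2302   (nickel)
  x1, x2, x3 ≥ 0.
The cheapest feasible vertex uses only return scrap, nickel briquettes; ferrochrome is not used. Binding constraints: manganese and nickel.
That vertex is x2 = 2, x3 = 2.2966.
Objective = 0.25·2 + 25.67·2.2966 = 59.4537.

$59.45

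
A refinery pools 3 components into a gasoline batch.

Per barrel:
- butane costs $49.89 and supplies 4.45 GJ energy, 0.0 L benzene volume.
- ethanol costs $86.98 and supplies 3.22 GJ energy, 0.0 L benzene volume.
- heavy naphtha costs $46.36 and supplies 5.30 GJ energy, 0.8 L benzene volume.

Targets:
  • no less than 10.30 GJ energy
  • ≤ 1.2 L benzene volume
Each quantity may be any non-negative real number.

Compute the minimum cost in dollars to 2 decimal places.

$95.89

Let x1 = barrels of butane, x2 = barrels of ethanol, x3 = barrels of heavy naphtha.
Minimize 49.89x1 + 86.98x2 + 46.36x3 s.t.:
  4.45x1 + 3.22x2 + 5.3x3 ≥ 10.3   (energy)
  0.8x3 ≤ 1.2   (benzene volume)
  x1, x2, x3 ≥ 0.
The cheapest feasible vertex uses only butane, heavy naphtha; ethanol is not used. Binding constraints: energy and benzene volume.
That vertex is x1 = 0.5281, x3 = 1.5.
Hence cost = 49.89·0.5281 + 46.36·1.5 = $95.8869.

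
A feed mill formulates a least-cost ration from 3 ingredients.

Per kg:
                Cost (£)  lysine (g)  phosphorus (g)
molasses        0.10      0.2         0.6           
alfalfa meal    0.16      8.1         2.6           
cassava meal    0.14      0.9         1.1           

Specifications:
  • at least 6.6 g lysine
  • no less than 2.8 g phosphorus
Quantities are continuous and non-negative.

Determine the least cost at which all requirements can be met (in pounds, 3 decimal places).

This is a linear program. Let x1 = kg of molasses, x2 = kg of alfalfa meal, x3 = kg of cassava meal.
min 0.1x1 + 0.16x2 + 0.14x3 with:
  0.2x1 + 8.1x2 + 0.9x3 ≥ 6.6   (lysine)
  0.6x1 + 2.6x2 + 1.1x3 ≥ 2.8   (phosphorus)
  x1, x2, x3 ≥ 0.
The cheapest feasible vertex uses only alfalfa meal; molasses, cassava meal are not used. The phosphorus requirement is met with equality.
Optimal quantities: alfalfa meal = 1.077 kg.
Total cost: 0.16·1.077 = 0.17232.

£0.172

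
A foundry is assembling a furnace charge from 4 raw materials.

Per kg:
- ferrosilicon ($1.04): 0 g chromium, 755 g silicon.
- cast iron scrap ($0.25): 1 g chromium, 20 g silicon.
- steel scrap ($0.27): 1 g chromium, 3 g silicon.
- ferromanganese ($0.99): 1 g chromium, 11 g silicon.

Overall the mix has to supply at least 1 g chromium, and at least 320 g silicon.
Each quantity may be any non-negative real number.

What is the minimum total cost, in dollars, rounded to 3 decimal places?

$0.663

Let x1 = kg of ferrosilicon, x2 = kg of cast iron scrap, x3 = kg of steel scrap, x4 = kg of ferromanganese.
min 1.04x1 + 0.25x2 + 0.27x3 + 0.99x4 s.t.:
  1x2 + 1x3 + 1x4 ≥ 1   (chromium)
  755x1 + 20x2 + 3x3 + 11x4 ≥ 320   (silicon)
  x1, x2, x3, x4 ≥ 0.
The optimal basis is {ferrosilicon, cast iron scrap}; steel scrap, ferromanganese drop out. Binding constraints: chromium and silicon.
That vertex is x1 = 0.3974, x2 = 1.
Hence cost = 1.04·0.3974 + 0.25·1 = $0.66330.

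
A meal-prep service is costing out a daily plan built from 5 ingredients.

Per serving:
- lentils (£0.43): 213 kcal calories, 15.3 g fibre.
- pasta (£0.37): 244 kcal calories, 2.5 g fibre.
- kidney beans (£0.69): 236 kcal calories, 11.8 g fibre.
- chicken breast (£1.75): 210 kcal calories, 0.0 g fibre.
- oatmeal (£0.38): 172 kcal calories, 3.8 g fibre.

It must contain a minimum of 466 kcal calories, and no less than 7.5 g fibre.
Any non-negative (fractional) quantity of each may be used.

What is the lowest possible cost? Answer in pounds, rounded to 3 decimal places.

Let x1 = servings of lentils, x2 = servings of pasta, x3 = servings of kidney beans, x4 = servings of chicken breast, x5 = servings of oatmeal.
Minimise 0.43x1 + 0.37x2 + 0.69x3 + 1.75x4 + 0.38x5 with:
  213x1 + 244x2 + 236x3 + 210x4 + 172x5 ≥ 466   (calories)
  15.3x1 + 2.5x2 + 11.8x3 + 3.8x5 ≥ 7.5   (fibre)
  x1, x2, x3, x4, x5 ≥ 0.
The cheapest feasible vertex uses only lentils, pasta; kidney beans, chicken breast, oatmeal are not used. The calories and fibre requirements are met with equality.
That vertex is x1 = 0.2078, x2 = 1.728.
Objective = 0.43·0.2078 + 0.37·1.728 = 0.72871.

£0.729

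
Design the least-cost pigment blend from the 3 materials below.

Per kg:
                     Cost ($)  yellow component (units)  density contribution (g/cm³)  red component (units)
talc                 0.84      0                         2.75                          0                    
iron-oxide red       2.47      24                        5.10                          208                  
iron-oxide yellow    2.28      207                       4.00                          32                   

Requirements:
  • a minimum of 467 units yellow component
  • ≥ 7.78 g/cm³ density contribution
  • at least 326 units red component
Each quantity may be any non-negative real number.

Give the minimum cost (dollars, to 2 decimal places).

Let x1 = kg of talc, x2 = kg of iron-oxide red, x3 = kg of iron-oxide yellow.
Minimise 0.84x1 + 2.47x2 + 2.28x3 subject to:
  24x2 + 207x3 ≥ 467   (yellow component)
  2.75x1 + 5.1x2 + 4x3 ≥ 7.78   (density contribution)
  208x2 + 32x3 ≥ 326   (red component)
  x1, x2, x3 ≥ 0.
At the optimum only iron-oxide red, iron-oxide yellow are positive (talc = 0). Binding constraints: yellow component and red component.
Optimal quantities: iron-oxide red = 1.242 kg, iron-oxide yellow = 2.112 kg.
Objective = 2.47·1.242 + 2.28·2.112 = 7.8831.

$7.88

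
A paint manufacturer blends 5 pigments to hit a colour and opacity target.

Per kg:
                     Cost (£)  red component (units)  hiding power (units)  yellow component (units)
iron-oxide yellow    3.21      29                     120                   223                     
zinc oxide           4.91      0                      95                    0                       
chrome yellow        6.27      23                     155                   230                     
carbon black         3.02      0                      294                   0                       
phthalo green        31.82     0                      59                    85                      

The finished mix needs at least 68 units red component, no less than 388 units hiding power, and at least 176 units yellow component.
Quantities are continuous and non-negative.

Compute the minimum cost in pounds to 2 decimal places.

Set it up as a linear program. Let x1 = kg of iron-oxide yellow, x2 = kg of zinc oxide, x3 = kg of chrome yellow, x4 = kg of carbon black, x5 = kg of phthalo green.
Minimise 3.21x1 + 4.91x2 + 6.27x3 + 3.02x4 + 31.82x5 with:
  29x1 + 23x3 ≥ 68   (red component)
  120x1 + 95x2 + 155x3 + 294x4 + 59x5 ≥ 388   (hiding power)
  223x1 + 230x3 + 85x5 ≥ 176   (yellow component)
  x1, x2, x3, x4, x5 ≥ 0.
The minimum-cost mix takes nothing from zinc oxide, chrome yellow, phthalo green — only iron-oxide yellow, carbon black. The red component and hiding power requirements are met with equality.
That vertex is x1 = 2.345, x4 = 0.3627.
Cost = 3.21·2.345 + 3.02·0.3627 = 8.6228.

£8.62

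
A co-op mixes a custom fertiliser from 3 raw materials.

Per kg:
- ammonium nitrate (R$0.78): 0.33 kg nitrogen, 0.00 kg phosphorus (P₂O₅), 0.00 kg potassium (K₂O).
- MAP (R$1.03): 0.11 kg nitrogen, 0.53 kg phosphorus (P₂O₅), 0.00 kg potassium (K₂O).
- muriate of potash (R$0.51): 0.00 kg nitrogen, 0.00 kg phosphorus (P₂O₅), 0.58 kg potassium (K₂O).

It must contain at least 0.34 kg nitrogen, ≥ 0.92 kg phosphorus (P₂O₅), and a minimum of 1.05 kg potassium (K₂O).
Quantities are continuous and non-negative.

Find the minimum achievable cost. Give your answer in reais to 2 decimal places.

This is a linear program. Let x1 = kg of ammonium nitrate, x2 = kg of MAP, x3 = kg of muriate of potash.
min 0.78x1 + 1.03x2 + 0.51x3 s.t.:
  0.33x1 + 0.11x2 ≥ 0.34   (nitrogen)
  0.53x2 ≥ 0.92   (phosphorus (P₂O₅))
  0.58x3 ≥ 1.05   (potassium (K₂O))
  x1, x2, x3 ≥ 0.
The optimal mix uses every input. There the nitrogen, phosphorus (P₂O₅), potassium (K₂O) constraints are tight.
So ammonium nitrate = 0.4517 kg, MAP = 1.736 kg, muriate of potash = 1.81 kg.
Hence cost = 0.78·0.4517 + 1.03·1.736 + 0.51·1.81 = R$3.0635.

R$3.06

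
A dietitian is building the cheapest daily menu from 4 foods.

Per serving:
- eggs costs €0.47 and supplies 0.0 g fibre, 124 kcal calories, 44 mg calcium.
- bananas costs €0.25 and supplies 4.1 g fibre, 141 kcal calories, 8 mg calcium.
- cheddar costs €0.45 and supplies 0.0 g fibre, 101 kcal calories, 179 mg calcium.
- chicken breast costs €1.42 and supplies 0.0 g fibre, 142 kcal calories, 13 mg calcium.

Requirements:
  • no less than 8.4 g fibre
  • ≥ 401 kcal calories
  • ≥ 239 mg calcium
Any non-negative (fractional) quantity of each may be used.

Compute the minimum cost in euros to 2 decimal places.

€1.07

This is a linear program. Let x1 = servings of eggs, x2 = servings of bananas, x3 = servings of cheddar, x4 = servings of chicken breast.
Minimize 0.47x1 + 0.25x2 + 0.45x3 + 1.42x4 with:
  4.1x2 ≥ 8.4   (fibre)
  124x1 + 141x2 + 101x3 + 142x4 ≥ 401   (calories)
  44x1 + 8x2 + 179x3 + 13x4 ≥ 239   (calcium)
  x1, x2, x3, x4 ≥ 0.
The minimum-cost mix takes nothing from eggs, chicken breast — only bananas, cheddar. Binding constraints: fibre and calcium.
Solving gives x2 = 2.049, x3 = 1.244.
Hence cost = 0.25·2.049 + 0.45·1.244 = €1.0721.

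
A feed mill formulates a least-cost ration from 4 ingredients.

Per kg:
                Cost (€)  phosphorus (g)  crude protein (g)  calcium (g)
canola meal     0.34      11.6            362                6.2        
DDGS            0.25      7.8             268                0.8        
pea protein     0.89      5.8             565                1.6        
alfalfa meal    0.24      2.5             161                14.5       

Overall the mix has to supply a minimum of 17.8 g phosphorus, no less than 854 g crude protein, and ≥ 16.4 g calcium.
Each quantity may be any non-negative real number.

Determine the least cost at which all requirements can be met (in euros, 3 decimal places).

Let x1 = kg of canola meal, x2 = kg of DDGS, x3 = kg of pea protein, x4 = kg of alfalfa meal.
min 0.34x1 + 0.25x2 + 0.89x3 + 0.24x4 s.t.:
  11.6x1 + 7.8x2 + 5.8x3 + 2.5x4 ≥ 17.8   (phosphorus)
  362x1 + 268x2 + 565x3 + 161x4 ≥ 854   (crude protein)
  6.2x1 + 0.8x2 + 1.6x3 + 14.5x4 ≥ 16.4   (calcium)
  x1, x2, x3, x4 ≥ 0.
The cheapest feasible vertex uses only canola meal, alfalfa meal; DDGS, pea protein are not used. Binding constraints: crude protein and calcium.
Optimal quantities: canola meal = 2.292 kg, alfalfa meal = 0.151 kg.
Objective = 0.34·2.292 + 0.24·0.151 = 0.81552.

€0.816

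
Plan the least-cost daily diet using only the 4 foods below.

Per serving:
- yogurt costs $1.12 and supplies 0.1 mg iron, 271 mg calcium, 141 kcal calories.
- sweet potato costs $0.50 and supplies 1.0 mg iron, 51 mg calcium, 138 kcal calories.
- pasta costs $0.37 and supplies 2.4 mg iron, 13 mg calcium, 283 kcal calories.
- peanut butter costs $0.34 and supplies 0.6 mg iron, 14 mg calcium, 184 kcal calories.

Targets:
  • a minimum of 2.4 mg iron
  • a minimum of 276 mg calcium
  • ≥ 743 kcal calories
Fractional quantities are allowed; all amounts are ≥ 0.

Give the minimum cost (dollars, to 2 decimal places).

Treat it as an LP. Let x1 = servings of yogurt, x2 = servings of sweet potato, x3 = servings of pasta, x4 = servings of peanut butter.
Minimise 1.12x1 + 0.5x2 + 0.37x3 + 0.34x4 with:
  0.1x1 + 1x2 + 2.4x3 + 0.6x4 ≥ 2.4   (iron)
  271x1 + 51x2 + 13x3 + 14x4 ≥ 276   (calcium)
  141x1 + 138x2 + 283x3 + 184x4 ≥ 743   (calories)
  x1, x2, x3, x4 ≥ 0.
At the optimum only yogurt, pasta are positive (sweet potato, peanut butter = 0). Binding constraints: calcium and calories.
That vertex is x1 = 0.9144, x3 = 2.17.
Hence cost = 1.12·0.9144 + 0.37·2.17 = $1.8270.

$1.83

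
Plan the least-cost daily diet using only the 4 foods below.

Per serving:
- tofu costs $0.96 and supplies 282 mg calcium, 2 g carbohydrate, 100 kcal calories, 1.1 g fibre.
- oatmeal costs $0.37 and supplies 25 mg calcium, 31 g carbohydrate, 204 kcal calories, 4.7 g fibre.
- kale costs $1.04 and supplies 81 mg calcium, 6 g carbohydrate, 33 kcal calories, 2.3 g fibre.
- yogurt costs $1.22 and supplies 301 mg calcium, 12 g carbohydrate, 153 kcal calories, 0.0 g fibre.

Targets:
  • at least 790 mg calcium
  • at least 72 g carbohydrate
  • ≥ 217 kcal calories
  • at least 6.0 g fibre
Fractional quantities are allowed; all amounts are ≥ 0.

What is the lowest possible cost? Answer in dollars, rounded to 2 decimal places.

$3.30

Treat it as an LP. Let x1 = servings of tofu, x2 = servings of oatmeal, x3 = servings of kale, x4 = servings of yogurt.
Minimise 0.96x1 + 0.37x2 + 1.04x3 + 1.22x4 with:
  282x1 + 25x2 + 81x3 + 301x4 ≥ 790   (calcium)
  2x1 + 31x2 + 6x3 + 12x4 ≥ 72   (carbohydrate)
  100x1 + 204x2 + 33x3 + 153x4 ≥ 217   (calories)
  1.1x1 + 4.7x2 + 2.3x3 ≥ 6   (fibre)
  x1, x2, x3, x4 ≥ 0.
The optimal basis is {tofu, oatmeal}; kale, yogurt drop out. Binding constraints: calcium and carbohydrate.
That vertex is x1 = 2.61, x2 = 2.154.
Objective = 0.96·2.61 + 0.37·2.154 = 3.3026.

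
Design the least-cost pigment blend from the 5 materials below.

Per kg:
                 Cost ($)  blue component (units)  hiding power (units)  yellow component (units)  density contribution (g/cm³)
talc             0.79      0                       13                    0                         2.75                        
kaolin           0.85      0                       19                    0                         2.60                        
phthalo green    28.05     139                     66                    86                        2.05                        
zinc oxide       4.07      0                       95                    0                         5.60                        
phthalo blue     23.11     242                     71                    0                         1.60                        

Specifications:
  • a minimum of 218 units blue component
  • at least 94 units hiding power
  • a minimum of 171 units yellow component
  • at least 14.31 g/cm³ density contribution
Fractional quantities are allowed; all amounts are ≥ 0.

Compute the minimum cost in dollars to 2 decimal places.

Let x1 = kg of talc, x2 = kg of kaolin, x3 = kg of phthalo green, x4 = kg of zinc oxide, x5 = kg of phthalo blue.
Minimize 0.79x1 + 0.85x2 + 28.05x3 + 4.07x4 + 23.11x5 with:
  139x3 + 242x5 ≥ 218   (blue component)
  13x1 + 19x2 + 66x3 + 95x4 + 71x5 ≥ 94   (hiding power)
  86x3 ≥ 171   (yellow component)
  2.75x1 + 2.6x2 + 2.05x3 + 5.6x4 + 1.6x5 ≥ 14.31   (density contribution)
  x1, x2, x3, x4, x5 ≥ 0.
The optimal basis is {talc, phthalo green}; kaolin, zinc oxide, phthalo blue drop out. Binding constraints: yellow component and density contribution.
So talc = 3.7214 kg, phthalo green = 1.9884 kg.
Hence cost = 0.79·3.7214 + 28.05·1.9884 = $58.7145.

$58.71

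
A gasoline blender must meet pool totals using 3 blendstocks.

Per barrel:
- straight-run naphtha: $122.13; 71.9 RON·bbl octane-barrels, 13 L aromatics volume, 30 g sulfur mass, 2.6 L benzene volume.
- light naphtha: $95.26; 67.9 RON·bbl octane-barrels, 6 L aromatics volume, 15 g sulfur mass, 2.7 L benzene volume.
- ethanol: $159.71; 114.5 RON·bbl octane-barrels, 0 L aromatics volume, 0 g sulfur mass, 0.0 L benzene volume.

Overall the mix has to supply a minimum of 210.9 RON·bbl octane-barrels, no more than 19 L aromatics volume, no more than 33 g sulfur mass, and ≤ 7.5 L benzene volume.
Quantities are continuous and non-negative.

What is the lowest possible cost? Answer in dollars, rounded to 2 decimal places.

$294.17

Set it up as a linear program. Let x1 = barrels of straight-run naphtha, x2 = barrels of light naphtha, x3 = barrels of ethanol.
Minimize 122.13x1 + 95.26x2 + 159.71x3 subject to:
  71.9x1 + 67.9x2 + 114.5x3 ≥ 210.9   (octane-barrels)
  13x1 + 6x2 ≤ 19   (aromatics volume)
  30x1 + 15x2 ≤ 33   (sulfur mass)
  2.6x1 + 2.7x2 ≤ 7.5   (benzene volume)
  x1, x2, x3 ≥ 0.
The optimal basis is {ethanol}; straight-run naphtha, light naphtha drop out. The octane-barrels requirement is met with equality.
That vertex is x3 = 1.8419.
Cost = 159.71·1.8419 = 294.1698.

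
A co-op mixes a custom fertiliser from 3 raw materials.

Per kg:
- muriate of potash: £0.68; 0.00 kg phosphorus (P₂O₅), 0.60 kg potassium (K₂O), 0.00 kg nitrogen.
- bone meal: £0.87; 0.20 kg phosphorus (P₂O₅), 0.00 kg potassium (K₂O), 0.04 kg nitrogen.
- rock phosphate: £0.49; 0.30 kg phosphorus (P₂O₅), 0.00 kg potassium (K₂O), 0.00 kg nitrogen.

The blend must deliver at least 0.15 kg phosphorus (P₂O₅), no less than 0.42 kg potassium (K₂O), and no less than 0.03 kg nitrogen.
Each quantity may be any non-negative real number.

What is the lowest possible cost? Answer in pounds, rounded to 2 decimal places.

£1.13

Let x1 = kg of muriate of potash, x2 = kg of bone meal, x3 = kg of rock phosphate.
Minimise 0.68x1 + 0.87x2 + 0.49x3 subject to:
  0.2x2 + 0.3x3 ≥ 0.15   (phosphorus (P₂O₅))
  0.6x1 ≥ 0.42   (potassium (K₂O))
  0.04x2 ≥ 0.03   (nitrogen)
  x1, x2, x3 ≥ 0.
The cheapest feasible vertex uses only muriate of potash, bone meal; rock phosphate is not used. Binding constraints: phosphorus (P₂O₅), potassium (K₂O), nitrogen.
That vertex is x1 = 0.7, x2 = 0.75.
Cost = 0.68·0.7 + 0.87·0.75 = 1.1285.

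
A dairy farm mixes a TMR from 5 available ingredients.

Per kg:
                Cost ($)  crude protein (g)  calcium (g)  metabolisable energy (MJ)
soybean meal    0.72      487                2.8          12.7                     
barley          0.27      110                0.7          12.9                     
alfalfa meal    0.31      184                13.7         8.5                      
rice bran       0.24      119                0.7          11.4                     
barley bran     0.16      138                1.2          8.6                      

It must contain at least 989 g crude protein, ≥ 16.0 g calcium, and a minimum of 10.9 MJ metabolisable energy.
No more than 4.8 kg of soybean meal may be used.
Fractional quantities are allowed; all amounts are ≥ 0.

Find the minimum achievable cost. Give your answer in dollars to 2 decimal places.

This is a linear program. Let x1 = kg of soybean meal, x2 = kg of barley, x3 = kg of alfalfa meal, x4 = kg of rice bran, x5 = kg of barley bran.
Minimize 0.72x1 + 0.27x2 + 0.31x3 + 0.24x4 + 0.16x5 with:
  487x1 + 110x2 + 184x3 + 119x4 + 138x5 ≥ 989   (crude protein)
  2.8x1 + 0.7x2 + 13.7x3 + 0.7x4 + 1.2x5 ≥ 16   (calcium)
  12.7x1 + 12.9x2 + 8.5x3 + 11.4x4 + 8.6x5 ≥ 10.9   (metabolisable energy)
  x1 ≤ 4.8
  x1, x2, x3, x4, x5 ≥ 0.
The cheapest feasible vertex uses only alfalfa meal, barley bran; soybean meal, barley, rice bran are not used. The crude protein and calcium requirements are met with equality.
Optimal quantities: alfalfa meal = 0.6116 kg, barley bran = 6.351 kg.
Total cost: 0.31·0.6116 + 0.16·6.351 = 1.2058.

$1.21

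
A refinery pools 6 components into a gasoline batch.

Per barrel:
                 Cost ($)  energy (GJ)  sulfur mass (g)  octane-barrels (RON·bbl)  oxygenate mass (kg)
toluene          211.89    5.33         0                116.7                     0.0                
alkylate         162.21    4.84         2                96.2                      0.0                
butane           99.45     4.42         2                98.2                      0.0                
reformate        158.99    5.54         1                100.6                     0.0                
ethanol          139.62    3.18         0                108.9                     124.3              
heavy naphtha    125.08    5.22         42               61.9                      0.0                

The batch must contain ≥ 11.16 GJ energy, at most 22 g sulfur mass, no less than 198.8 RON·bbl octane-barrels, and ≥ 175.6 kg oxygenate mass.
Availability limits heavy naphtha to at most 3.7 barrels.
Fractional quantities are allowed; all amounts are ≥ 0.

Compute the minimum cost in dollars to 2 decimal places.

Let x1 = barrels of toluene, x2 = barrels of alkylate, x3 = barrels of butane, x4 = barrels of reformate, x5 = barrels of ethanol, x6 = barrels of heavy naphtha.
Minimize 211.89x1 + 162.21x2 + 99.45x3 + 158.99x4 + 139.62x5 + 125.08x6 subject to:
  5.33x1 + 4.84x2 + 4.42x3 + 5.54x4 + 3.18x5 + 5.22x6 ≥ 11.16   (energy)
  2x2 + 2x3 + 1x4 + 42x6 ≤ 22   (sulfur mass)
  116.7x1 + 96.2x2 + 98.2x3 + 100.6x4 + 108.9x5 + 61.9x6 ≥ 198.8   (octane-barrels)
  124.3x5 ≥ 175.6   (oxygenate mass)
  x6 ≤ 3.7
  x1, x2, x3, x4, x5, x6 ≥ 0.
The minimum-cost mix takes nothing from toluene, alkylate, reformate, heavy naphtha — only butane, ethanol. Binding constraints: energy and oxygenate mass.
That vertex is x3 = 1.5085, x5 = 1.4127.
Total cost: 99.45·1.5085 + 139.62·1.4127 = 347.2615.

$347.26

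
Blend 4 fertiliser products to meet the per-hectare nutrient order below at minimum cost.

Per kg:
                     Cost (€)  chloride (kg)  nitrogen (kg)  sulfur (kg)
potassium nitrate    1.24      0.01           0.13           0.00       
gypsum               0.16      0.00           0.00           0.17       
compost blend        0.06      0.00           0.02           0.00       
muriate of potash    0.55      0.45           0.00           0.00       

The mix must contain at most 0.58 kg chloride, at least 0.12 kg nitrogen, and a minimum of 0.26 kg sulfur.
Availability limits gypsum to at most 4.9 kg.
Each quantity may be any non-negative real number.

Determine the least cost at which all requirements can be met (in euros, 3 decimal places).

Let x1 = kg of potassium nitrate, x2 = kg of gypsum, x3 = kg of compost blend, x4 = kg of muriate of potash.
min 1.24x1 + 0.16x2 + 0.06x3 + 0.55x4 subject to:
  0.01x1 + 0.45x4 ≤ 0.58   (chloride)
  0.13x1 + 0.02x3 ≥ 0.12   (nitrogen)
  0.17x2 ≥ 0.26   (sulfur)
  x2 ≤ 4.9
  x1, x2, x3, x4 ≥ 0.
The minimum-cost mix takes nothing from potassium nitrate, muriate of potash — only gypsum, compost blend. The nitrogen and sulfur requirements are met with equality.
Optimal quantities: gypsum = 1.529 kg, compost blend = 6 kg.
Cost = 0.16·1.529 + 0.06·6 = 0.60464.

€0.605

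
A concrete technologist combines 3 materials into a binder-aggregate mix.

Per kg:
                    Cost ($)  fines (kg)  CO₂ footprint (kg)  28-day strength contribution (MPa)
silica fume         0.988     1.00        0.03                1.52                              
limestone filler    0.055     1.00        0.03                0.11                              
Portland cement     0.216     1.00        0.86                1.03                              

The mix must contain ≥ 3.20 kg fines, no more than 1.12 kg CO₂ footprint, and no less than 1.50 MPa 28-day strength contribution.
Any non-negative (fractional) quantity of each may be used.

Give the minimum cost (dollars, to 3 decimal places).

Treat it as an LP. Let x1 = kg of silica fume, x2 = kg of limestone filler, x3 = kg of Portland cement.
Minimise 0.988x1 + 0.055x2 + 0.216x3 s.t.:
  1x1 + 1x2 + 1x3 ≥ 3.2   (fines)
  0.03x1 + 0.03x2 + 0.86x3 ≤ 1.12   (CO₂ footprint)
  1.52x1 + 0.11x2 + 1.03x3 ≥ 1.5   (28-day strength contribution)
  x1, x2, x3 ≥ 0.
The minimum-cost mix takes nothing from silica fume — only limestone filler, Portland cement. There the CO₂ footprint and 28-day strength contribution constraints are tight.
Solving gives x2 = 2.141, x3 = 1.228.
Hence cost = 0.055·2.141 + 0.216·1.228 = $0.38300.

$0.383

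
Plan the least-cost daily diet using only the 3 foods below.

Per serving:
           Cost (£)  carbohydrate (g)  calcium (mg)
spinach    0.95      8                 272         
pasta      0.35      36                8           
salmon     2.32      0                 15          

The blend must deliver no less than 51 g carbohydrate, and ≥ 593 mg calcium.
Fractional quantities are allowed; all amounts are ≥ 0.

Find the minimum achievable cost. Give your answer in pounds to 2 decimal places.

£2.37

Let x1 = servings of spinach, x2 = servings of pasta, x3 = servings of salmon.
Minimize 0.95x1 + 0.35x2 + 2.32x3 subject to:
  8x1 + 36x2 ≥ 51   (carbohydrate)
  272x1 + 8x2 + 15x3 ≥ 593   (calcium)
  x1, x2, x3 ≥ 0.
The optimal basis is {spinach, pasta}; salmon drops out. Binding constraints: carbohydrate and calcium.
Optimal quantities: spinach = 2.153 servings, pasta = 0.9383 servings.
Objective = 0.95·2.153 + 0.35·0.9383 = 2.3738.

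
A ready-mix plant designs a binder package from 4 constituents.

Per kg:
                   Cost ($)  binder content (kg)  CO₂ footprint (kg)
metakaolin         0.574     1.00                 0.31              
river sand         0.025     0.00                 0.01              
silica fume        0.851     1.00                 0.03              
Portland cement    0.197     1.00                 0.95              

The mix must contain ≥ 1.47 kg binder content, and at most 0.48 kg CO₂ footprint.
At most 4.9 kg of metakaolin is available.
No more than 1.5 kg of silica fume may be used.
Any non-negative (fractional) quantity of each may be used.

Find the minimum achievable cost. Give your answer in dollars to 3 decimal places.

Let x1 = kg of metakaolin, x2 = kg of river sand, x3 = kg of silica fume, x4 = kg of Portland cement.
min 0.574x1 + 0.025x2 + 0.851x3 + 0.197x4 with:
  1x1 + 1x3 + 1x4 ≥ 1.47   (binder content)
  0.31x1 + 0.01x2 + 0.03x3 + 0.95x4 ≤ 0.48   (CO₂ footprint)
  x1 ≤ 4.9
  x3 ≤ 1.5
  x1, x2, x3, x4 ≥ 0.
The optimal basis is {metakaolin, Portland cement}; river sand, silica fume drop out. The binder content and CO₂ footprint requirements are met with equality.
Optimal quantities: metakaolin = 1.432 kg, Portland cement = 0.03797 kg.
Total cost: 0.574·1.432 + 0.197·0.03797 = 0.82945.

$0.829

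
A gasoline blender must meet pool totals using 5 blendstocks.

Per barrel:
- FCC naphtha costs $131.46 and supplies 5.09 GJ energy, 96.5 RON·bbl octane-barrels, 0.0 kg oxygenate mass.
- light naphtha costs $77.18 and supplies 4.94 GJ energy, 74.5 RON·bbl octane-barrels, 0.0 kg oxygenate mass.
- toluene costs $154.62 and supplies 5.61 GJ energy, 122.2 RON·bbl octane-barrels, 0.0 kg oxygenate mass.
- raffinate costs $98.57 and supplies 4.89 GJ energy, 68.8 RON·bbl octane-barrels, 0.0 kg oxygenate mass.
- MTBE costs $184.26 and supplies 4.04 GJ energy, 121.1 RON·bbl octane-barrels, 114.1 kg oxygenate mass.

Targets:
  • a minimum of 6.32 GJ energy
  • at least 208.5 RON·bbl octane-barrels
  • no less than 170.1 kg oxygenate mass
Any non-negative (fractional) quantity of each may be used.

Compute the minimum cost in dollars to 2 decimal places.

This is a linear program. Let x1 = barrels of FCC naphtha, x2 = barrels of light naphtha, x3 = barrels of toluene, x4 = barrels of raffinate, x5 = barrels of MTBE.
Minimize 131.46x1 + 77.18x2 + 154.62x3 + 98.57x4 + 184.26x5 subject to:
  5.09x1 + 4.94x2 + 5.61x3 + 4.89x4 + 4.04x5 ≥ 6.32   (energy)
  96.5x1 + 74.5x2 + 122.2x3 + 68.8x4 + 121.1x5 ≥ 208.5   (octane-barrels)
  114.1x5 ≥ 170.1   (oxygenate mass)
  x1, x2, x3, x4, x5 ≥ 0.
The minimum-cost mix takes nothing from FCC naphtha, toluene, raffinate — only light naphtha, MTBE. The octane-barrels and oxygenate mass requirements are met with equality.
So light naphtha = 0.3753613 barrels, MTBE = 1.490798 barrels.
Cost = 77.18·0.3753613 + 184.26·1.490798 = 303.6648.

$303.66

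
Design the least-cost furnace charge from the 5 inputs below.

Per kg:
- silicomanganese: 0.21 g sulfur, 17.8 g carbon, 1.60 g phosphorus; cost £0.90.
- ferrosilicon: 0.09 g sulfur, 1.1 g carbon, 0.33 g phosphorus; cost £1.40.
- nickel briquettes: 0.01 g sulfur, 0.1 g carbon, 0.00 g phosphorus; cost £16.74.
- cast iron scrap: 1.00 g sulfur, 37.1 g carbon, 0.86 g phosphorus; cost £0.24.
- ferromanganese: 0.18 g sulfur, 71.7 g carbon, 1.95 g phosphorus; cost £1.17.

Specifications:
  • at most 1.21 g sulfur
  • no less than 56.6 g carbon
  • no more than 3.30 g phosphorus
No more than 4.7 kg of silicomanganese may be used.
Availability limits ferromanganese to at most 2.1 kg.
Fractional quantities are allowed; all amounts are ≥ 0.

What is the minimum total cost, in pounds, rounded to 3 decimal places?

This is a linear program. Let x1 = kg of silicomanganese, x2 = kg of ferrosilicon, x3 = kg of nickel briquettes, x4 = kg of cast iron scrap, x5 = kg of ferromanganese.
min 0.9x1 + 1.4x2 + 16.74x3 + 0.24x4 + 1.17x5 subject to:
  0.21x1 + 0.09x2 + 0.01x3 + 1x4 + 0.18x5 ≤ 1.21   (sulfur)
  17.8x1 + 1.1x2 + 0.1x3 + 37.1x4 + 71.7x5 ≥ 56.6   (carbon)
  1.6x1 + 0.33x2 + 0.86x4 + 1.95x5 ≤ 3.3   (phosphorus)
  x1 ≤ 4.7
  x5 ≤ 2.1
  x1, x2, x3, x4, x5 ≥ 0.
The minimum-cost mix takes nothing from silicomanganese, ferrosilicon, nickel briquettes — only cast iron scrap, ferromanganese. Binding constraints: sulfur and carbon.
Optimal quantities: cast iron scrap = 1.178 kg, ferromanganese = 0.1801 kg.
Cost = 0.24·1.178 + 1.17·0.1801 = 0.49344.

£0.493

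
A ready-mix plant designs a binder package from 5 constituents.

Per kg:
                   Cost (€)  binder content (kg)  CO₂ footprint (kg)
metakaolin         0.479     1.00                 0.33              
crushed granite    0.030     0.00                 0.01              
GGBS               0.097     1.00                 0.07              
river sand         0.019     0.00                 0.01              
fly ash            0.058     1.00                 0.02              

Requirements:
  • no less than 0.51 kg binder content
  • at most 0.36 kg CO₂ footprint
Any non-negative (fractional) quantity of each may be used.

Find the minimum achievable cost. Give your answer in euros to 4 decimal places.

Treat it as an LP. Let x1 = kg of metakaolin, x2 = kg of crushed granite, x3 = kg of GGBS, x4 = kg of river sand, x5 = kg of fly ash.
Minimize 0.479x1 + 0.03x2 + 0.097x3 + 0.019x4 + 0.058x5 with:
  1x1 + 1x3 + 1x5 ≥ 0.51   (binder content)
  0.33x1 + 0.01x2 + 0.07x3 + 0.01x4 + 0.02x5 ≤ 0.36   (CO₂ footprint)
  x1, x2, x3, x4, x5 ≥ 0.
The cheapest feasible vertex uses only fly ash; metakaolin, crushed granite, GGBS, river sand are not used. There the binder content constraint is tight.
Optimal quantities: fly ash = 0.51 kg.
Hence cost = 0.058·0.51 = €0.029580.

€0.0296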